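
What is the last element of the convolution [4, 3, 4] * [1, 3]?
Use y[k] = Σ_i a[i]·b[k-i] at k=3. y[3] = 4×3 = 12

12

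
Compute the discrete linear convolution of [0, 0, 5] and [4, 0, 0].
y[0] = 0×4 = 0; y[1] = 0×0 + 0×4 = 0; y[2] = 0×0 + 0×0 + 5×4 = 20; y[3] = 0×0 + 5×0 = 0; y[4] = 5×0 = 0

[0, 0, 20, 0, 0]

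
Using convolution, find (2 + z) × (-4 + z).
Ascending coefficients: a = [2, 1], b = [-4, 1]. c[0] = 2×-4 = -8; c[1] = 2×1 + 1×-4 = -2; c[2] = 1×1 = 1. Result coefficients: [-8, -2, 1] → -8 - 2z + z^2

-8 - 2z + z^2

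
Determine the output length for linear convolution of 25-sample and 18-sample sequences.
Linear/full convolution length: m + n - 1 = 25 + 18 - 1 = 42

42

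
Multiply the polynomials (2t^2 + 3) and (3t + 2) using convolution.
Ascending coefficients: a = [3, 0, 2], b = [2, 3]. c[0] = 3×2 = 6; c[1] = 3×3 + 0×2 = 9; c[2] = 0×3 + 2×2 = 4; c[3] = 2×3 = 6. Result coefficients: [6, 9, 4, 6] → 6t^3 + 4t^2 + 9t + 6

6t^3 + 4t^2 + 9t + 6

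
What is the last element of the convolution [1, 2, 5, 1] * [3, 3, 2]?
Use y[k] = Σ_i a[i]·b[k-i] at k=5. y[5] = 1×2 = 2

2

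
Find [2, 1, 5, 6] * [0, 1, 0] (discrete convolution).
y[0] = 2×0 = 0; y[1] = 2×1 + 1×0 = 2; y[2] = 2×0 + 1×1 + 5×0 = 1; y[3] = 1×0 + 5×1 + 6×0 = 5; y[4] = 5×0 + 6×1 = 6; y[5] = 6×0 = 0

[0, 2, 1, 5, 6, 0]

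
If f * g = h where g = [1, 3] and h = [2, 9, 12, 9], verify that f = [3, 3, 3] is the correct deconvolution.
Forward-compute [3, 3, 3] * [1, 3]: h[0] = 3×1 = 3; h[1] = 3×3 + 3×1 = 12; h[2] = 3×3 + 3×1 = 12; h[3] = 3×3 = 9 → [3, 12, 12, 9]. Does not match given h = [2, 9, 12, 9].

Not verified. [3, 3, 3] * [1, 3] = [3, 12, 12, 9], which differs from [2, 9, 12, 9] at index 0.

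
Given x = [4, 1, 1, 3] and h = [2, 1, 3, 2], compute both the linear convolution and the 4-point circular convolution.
Linear: y_lin[0] = 4×2 = 8; y_lin[1] = 4×1 + 1×2 = 6; y_lin[2] = 4×3 + 1×1 + 1×2 = 15; y_lin[3] = 4×2 + 1×3 + 1×1 + 3×2 = 18; y_lin[4] = 1×2 + 1×3 + 3×1 = 8; y_lin[5] = 1×2 + 3×3 = 11; y_lin[6] = 3×2 = 6 → [8, 6, 15, 18, 8, 11, 6]. Circular (length 4): y[0] = 4×2 + 1×2 + 1×3 + 3×1 = 16; y[1] = 4×1 + 1×2 + 1×2 + 3×3 = 17; y[2] = 4×3 + 1×1 + 1×2 + 3×2 = 21; y[3] = 4×2 + 1×3 + 1×1 + 3×2 = 18 → [16, 17, 21, 18]

Linear: [8, 6, 15, 18, 8, 11, 6], Circular: [16, 17, 21, 18]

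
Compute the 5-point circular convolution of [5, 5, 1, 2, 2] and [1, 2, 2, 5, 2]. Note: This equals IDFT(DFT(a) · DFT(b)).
Either evaluate y[k] = Σ_j a[j]·b[(k-j) mod 5] directly, or use IDFT(DFT(a) · DFT(b)). y[0] = 5×1 + 5×2 + 1×5 + 2×2 + 2×2 = 28; y[1] = 5×2 + 5×1 + 1×2 + 2×5 + 2×2 = 31; y[2] = 5×2 + 5×2 + 1×1 + 2×2 + 2×5 = 35; y[3] = 5×5 + 5×2 + 1×2 + 2×1 + 2×2 = 43; y[4] = 5×2 + 5×5 + 1×2 + 2×2 + 2×1 = 43. Result: [28, 31, 35, 43, 43]

[28, 31, 35, 43, 43]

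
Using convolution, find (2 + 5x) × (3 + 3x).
Ascending coefficients: a = [2, 5], b = [3, 3]. c[0] = 2×3 = 6; c[1] = 2×3 + 5×3 = 21; c[2] = 5×3 = 15. Result coefficients: [6, 21, 15] → 6 + 21x + 15x^2

6 + 21x + 15x^2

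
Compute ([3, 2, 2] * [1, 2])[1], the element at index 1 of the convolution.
Use y[k] = Σ_i a[i]·b[k-i] at k=1. y[1] = 3×2 + 2×1 = 8

8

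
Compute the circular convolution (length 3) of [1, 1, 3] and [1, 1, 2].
Use y[k] = Σ_j a[j]·b[(k-j) mod 3]. y[0] = 1×1 + 1×2 + 3×1 = 6; y[1] = 1×1 + 1×1 + 3×2 = 8; y[2] = 1×2 + 1×1 + 3×1 = 6. Result: [6, 8, 6]

[6, 8, 6]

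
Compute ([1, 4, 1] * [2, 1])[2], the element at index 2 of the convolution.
Use y[k] = Σ_i a[i]·b[k-i] at k=2. y[2] = 4×1 + 1×2 = 6

6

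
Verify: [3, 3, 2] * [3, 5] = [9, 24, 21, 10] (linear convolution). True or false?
Recompute linear convolution of [3, 3, 2] and [3, 5]: y[0] = 3×3 = 9; y[1] = 3×5 + 3×3 = 24; y[2] = 3×5 + 2×3 = 21; y[3] = 2×5 = 10 → [9, 24, 21, 10]. Given [9, 24, 21, 10] matches, so answer: Yes

Yes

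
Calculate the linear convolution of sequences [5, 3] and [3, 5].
y[0] = 5×3 = 15; y[1] = 5×5 + 3×3 = 34; y[2] = 3×5 = 15

[15, 34, 15]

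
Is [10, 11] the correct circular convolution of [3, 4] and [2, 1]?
Recompute circular convolution of [3, 4] and [2, 1]: y[0] = 3×2 + 4×1 = 10; y[1] = 3×1 + 4×2 = 11 → [10, 11]. Given [10, 11] matches, so answer: Yes

Yes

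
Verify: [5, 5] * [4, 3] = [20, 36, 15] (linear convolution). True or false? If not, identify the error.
Recompute linear convolution of [5, 5] and [4, 3]: y[0] = 5×4 = 20; y[1] = 5×3 + 5×4 = 35; y[2] = 5×3 = 15 → [20, 35, 15]. Compare to given [20, 36, 15]: they differ at index 1: given 36, correct 35, so answer: No

No. Error at index 1: given 36, correct 35.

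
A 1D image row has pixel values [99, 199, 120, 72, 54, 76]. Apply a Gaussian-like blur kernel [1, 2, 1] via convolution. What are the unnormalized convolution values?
Convolve image row [99, 199, 120, 72, 54, 76] with kernel [1, 2, 1]: y[0] = 99×1 = 99; y[1] = 99×2 + 199×1 = 397; y[2] = 99×1 + 199×2 + 120×1 = 617; y[3] = 199×1 + 120×2 + 72×1 = 511; y[4] = 120×1 + 72×2 + 54×1 = 318; y[5] = 72×1 + 54×2 + 76×1 = 256; y[6] = 54×1 + 76×2 = 206; y[7] = 76×1 = 76 → [99, 397, 617, 511, 318, 256, 206, 76]. Normalization factor = sum(kernel) = 4.

[99, 397, 617, 511, 318, 256, 206, 76]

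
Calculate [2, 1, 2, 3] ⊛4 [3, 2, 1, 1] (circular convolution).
Use y[k] = Σ_j x[j]·h[(k-j) mod 4]. y[0] = 2×3 + 1×1 + 2×1 + 3×2 = 15; y[1] = 2×2 + 1×3 + 2×1 + 3×1 = 12; y[2] = 2×1 + 1×2 + 2×3 + 3×1 = 13; y[3] = 2×1 + 1×1 + 2×2 + 3×3 = 16. Result: [15, 12, 13, 16]

[15, 12, 13, 16]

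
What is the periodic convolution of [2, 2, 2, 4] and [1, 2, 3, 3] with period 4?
Use y[k] = Σ_j f[j]·g[(k-j) mod 4]. y[0] = 2×1 + 2×3 + 2×3 + 4×2 = 22; y[1] = 2×2 + 2×1 + 2×3 + 4×3 = 24; y[2] = 2×3 + 2×2 + 2×1 + 4×3 = 24; y[3] = 2×3 + 2×3 + 2×2 + 4×1 = 20. Result: [22, 24, 24, 20]

[22, 24, 24, 20]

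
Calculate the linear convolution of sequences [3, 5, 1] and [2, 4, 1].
y[0] = 3×2 = 6; y[1] = 3×4 + 5×2 = 22; y[2] = 3×1 + 5×4 + 1×2 = 25; y[3] = 5×1 + 1×4 = 9; y[4] = 1×1 = 1

[6, 22, 25, 9, 1]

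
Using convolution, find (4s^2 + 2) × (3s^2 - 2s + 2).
Ascending coefficients: a = [2, 0, 4], b = [2, -2, 3]. c[0] = 2×2 = 4; c[1] = 2×-2 + 0×2 = -4; c[2] = 2×3 + 0×-2 + 4×2 = 14; c[3] = 0×3 + 4×-2 = -8; c[4] = 4×3 = 12. Result coefficients: [4, -4, 14, -8, 12] → 12s^4 - 8s^3 + 14s^2 - 4s + 4

12s^4 - 8s^3 + 14s^2 - 4s + 4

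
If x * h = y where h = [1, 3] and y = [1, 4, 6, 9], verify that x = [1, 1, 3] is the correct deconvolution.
Forward-compute [1, 1, 3] * [1, 3]: y[0] = 1×1 = 1; y[1] = 1×3 + 1×1 = 4; y[2] = 1×3 + 3×1 = 6; y[3] = 3×3 = 9 → [1, 4, 6, 9]. Matches given y = [1, 4, 6, 9], so verified.

Verified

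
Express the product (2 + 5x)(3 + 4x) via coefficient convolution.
Ascending coefficients: a = [2, 5], b = [3, 4]. c[0] = 2×3 = 6; c[1] = 2×4 + 5×3 = 23; c[2] = 5×4 = 20. Result coefficients: [6, 23, 20] → 6 + 23x + 20x^2

6 + 23x + 20x^2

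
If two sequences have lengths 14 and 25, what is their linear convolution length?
Linear/full convolution length: m + n - 1 = 14 + 25 - 1 = 38

38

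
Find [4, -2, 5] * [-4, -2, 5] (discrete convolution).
y[0] = 4×-4 = -16; y[1] = 4×-2 + -2×-4 = 0; y[2] = 4×5 + -2×-2 + 5×-4 = 4; y[3] = -2×5 + 5×-2 = -20; y[4] = 5×5 = 25

[-16, 0, 4, -20, 25]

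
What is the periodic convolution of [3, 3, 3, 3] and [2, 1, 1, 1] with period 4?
Use y[k] = Σ_j f[j]·g[(k-j) mod 4]. y[0] = 3×2 + 3×1 + 3×1 + 3×1 = 15; y[1] = 3×1 + 3×2 + 3×1 + 3×1 = 15; y[2] = 3×1 + 3×1 + 3×2 + 3×1 = 15; y[3] = 3×1 + 3×1 + 3×1 + 3×2 = 15. Result: [15, 15, 15, 15]

[15, 15, 15, 15]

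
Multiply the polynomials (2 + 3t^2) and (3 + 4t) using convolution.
Ascending coefficients: a = [2, 0, 3], b = [3, 4]. c[0] = 2×3 = 6; c[1] = 2×4 + 0×3 = 8; c[2] = 0×4 + 3×3 = 9; c[3] = 3×4 = 12. Result coefficients: [6, 8, 9, 12] → 6 + 8t + 9t^2 + 12t^3

6 + 8t + 9t^2 + 12t^3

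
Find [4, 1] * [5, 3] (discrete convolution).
y[0] = 4×5 = 20; y[1] = 4×3 + 1×5 = 17; y[2] = 1×3 = 3

[20, 17, 3]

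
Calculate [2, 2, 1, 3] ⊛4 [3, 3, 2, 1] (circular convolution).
Use y[k] = Σ_j f[j]·g[(k-j) mod 4]. y[0] = 2×3 + 2×1 + 1×2 + 3×3 = 19; y[1] = 2×3 + 2×3 + 1×1 + 3×2 = 19; y[2] = 2×2 + 2×3 + 1×3 + 3×1 = 16; y[3] = 2×1 + 2×2 + 1×3 + 3×3 = 18. Result: [19, 19, 16, 18]

[19, 19, 16, 18]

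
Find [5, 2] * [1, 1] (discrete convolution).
y[0] = 5×1 = 5; y[1] = 5×1 + 2×1 = 7; y[2] = 2×1 = 2

[5, 7, 2]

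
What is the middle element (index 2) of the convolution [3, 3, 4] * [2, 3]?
Use y[k] = Σ_i a[i]·b[k-i] at k=2. y[2] = 3×3 + 4×2 = 17

17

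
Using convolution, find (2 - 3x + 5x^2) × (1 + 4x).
Ascending coefficients: a = [2, -3, 5], b = [1, 4]. c[0] = 2×1 = 2; c[1] = 2×4 + -3×1 = 5; c[2] = -3×4 + 5×1 = -7; c[3] = 5×4 = 20. Result coefficients: [2, 5, -7, 20] → 2 + 5x - 7x^2 + 20x^3

2 + 5x - 7x^2 + 20x^3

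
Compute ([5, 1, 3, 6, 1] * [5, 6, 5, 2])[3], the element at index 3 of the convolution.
Use y[k] = Σ_i a[i]·b[k-i] at k=3. y[3] = 5×2 + 1×5 + 3×6 + 6×5 = 63

63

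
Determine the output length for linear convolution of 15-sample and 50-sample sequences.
Linear/full convolution length: m + n - 1 = 15 + 50 - 1 = 64

64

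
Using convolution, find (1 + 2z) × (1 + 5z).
Ascending coefficients: a = [1, 2], b = [1, 5]. c[0] = 1×1 = 1; c[1] = 1×5 + 2×1 = 7; c[2] = 2×5 = 10. Result coefficients: [1, 7, 10] → 1 + 7z + 10z^2

1 + 7z + 10z^2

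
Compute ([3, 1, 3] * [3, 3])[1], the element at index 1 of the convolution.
Use y[k] = Σ_i a[i]·b[k-i] at k=1. y[1] = 3×3 + 1×3 = 12

12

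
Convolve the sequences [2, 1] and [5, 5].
y[0] = 2×5 = 10; y[1] = 2×5 + 1×5 = 15; y[2] = 1×5 = 5

[10, 15, 5]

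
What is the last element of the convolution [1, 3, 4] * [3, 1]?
Use y[k] = Σ_i a[i]·b[k-i] at k=3. y[3] = 4×1 = 4

4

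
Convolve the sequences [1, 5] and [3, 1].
y[0] = 1×3 = 3; y[1] = 1×1 + 5×3 = 16; y[2] = 5×1 = 5

[3, 16, 5]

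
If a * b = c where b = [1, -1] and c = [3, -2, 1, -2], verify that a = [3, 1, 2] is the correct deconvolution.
Forward-compute [3, 1, 2] * [1, -1]: c[0] = 3×1 = 3; c[1] = 3×-1 + 1×1 = -2; c[2] = 1×-1 + 2×1 = 1; c[3] = 2×-1 = -2 → [3, -2, 1, -2]. Matches given c = [3, -2, 1, -2], so verified.

Verified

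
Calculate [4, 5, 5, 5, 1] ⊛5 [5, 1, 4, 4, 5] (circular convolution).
Use y[k] = Σ_j f[j]·g[(k-j) mod 5]. y[0] = 4×5 + 5×5 + 5×4 + 5×4 + 1×1 = 86; y[1] = 4×1 + 5×5 + 5×5 + 5×4 + 1×4 = 78; y[2] = 4×4 + 5×1 + 5×5 + 5×5 + 1×4 = 75; y[3] = 4×4 + 5×4 + 5×1 + 5×5 + 1×5 = 71; y[4] = 4×5 + 5×4 + 5×4 + 5×1 + 1×5 = 70. Result: [86, 78, 75, 71, 70]

[86, 78, 75, 71, 70]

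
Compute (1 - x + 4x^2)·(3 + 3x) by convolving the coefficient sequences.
Ascending coefficients: a = [1, -1, 4], b = [3, 3]. c[0] = 1×3 = 3; c[1] = 1×3 + -1×3 = 0; c[2] = -1×3 + 4×3 = 9; c[3] = 4×3 = 12. Result coefficients: [3, 0, 9, 12] → 3 + 9x^2 + 12x^3

3 + 9x^2 + 12x^3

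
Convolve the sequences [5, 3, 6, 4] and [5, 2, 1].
y[0] = 5×5 = 25; y[1] = 5×2 + 3×5 = 25; y[2] = 5×1 + 3×2 + 6×5 = 41; y[3] = 3×1 + 6×2 + 4×5 = 35; y[4] = 6×1 + 4×2 = 14; y[5] = 4×1 = 4

[25, 25, 41, 35, 14, 4]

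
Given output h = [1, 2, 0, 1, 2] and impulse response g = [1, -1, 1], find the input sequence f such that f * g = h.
Deconvolve h=[1, 2, 0, 1, 2] by g=[1, -1, 1]. Since g[0]=1, solve forward: f[0] = h[0] / 1 = 1; f[1] = (h[1] - 1×-1) / 1 = 3; f[2] = (h[2] - 3×-1 - 1×1) / 1 = 2. So f = [1, 3, 2]. Check by forward convolution: h[0] = 1×1 = 1; h[1] = 1×-1 + 3×1 = 2; h[2] = 1×1 + 3×-1 + 2×1 = 0; h[3] = 3×1 + 2×-1 = 1; h[4] = 2×1 = 2

[1, 3, 2]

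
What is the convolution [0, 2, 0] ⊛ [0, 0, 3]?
y[0] = 0×0 = 0; y[1] = 0×0 + 2×0 = 0; y[2] = 0×3 + 2×0 + 0×0 = 0; y[3] = 2×3 + 0×0 = 6; y[4] = 0×3 = 0

[0, 0, 0, 6, 0]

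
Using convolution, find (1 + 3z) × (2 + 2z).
Ascending coefficients: a = [1, 3], b = [2, 2]. c[0] = 1×2 = 2; c[1] = 1×2 + 3×2 = 8; c[2] = 3×2 = 6. Result coefficients: [2, 8, 6] → 2 + 8z + 6z^2

2 + 8z + 6z^2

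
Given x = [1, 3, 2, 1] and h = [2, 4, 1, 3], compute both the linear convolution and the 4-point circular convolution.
Linear: y_lin[0] = 1×2 = 2; y_lin[1] = 1×4 + 3×2 = 10; y_lin[2] = 1×1 + 3×4 + 2×2 = 17; y_lin[3] = 1×3 + 3×1 + 2×4 + 1×2 = 16; y_lin[4] = 3×3 + 2×1 + 1×4 = 15; y_lin[5] = 2×3 + 1×1 = 7; y_lin[6] = 1×3 = 3 → [2, 10, 17, 16, 15, 7, 3]. Circular (length 4): y[0] = 1×2 + 3×3 + 2×1 + 1×4 = 17; y[1] = 1×4 + 3×2 + 2×3 + 1×1 = 17; y[2] = 1×1 + 3×4 + 2×2 + 1×3 = 20; y[3] = 1×3 + 3×1 + 2×4 + 1×2 = 16 → [17, 17, 20, 16]

Linear: [2, 10, 17, 16, 15, 7, 3], Circular: [17, 17, 20, 16]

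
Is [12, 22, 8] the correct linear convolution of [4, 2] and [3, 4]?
Recompute linear convolution of [4, 2] and [3, 4]: y[0] = 4×3 = 12; y[1] = 4×4 + 2×3 = 22; y[2] = 2×4 = 8 → [12, 22, 8]. Given [12, 22, 8] matches, so answer: Yes

Yes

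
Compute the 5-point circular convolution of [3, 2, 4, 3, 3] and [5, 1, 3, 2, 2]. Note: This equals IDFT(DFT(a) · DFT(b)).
Either evaluate y[k] = Σ_j a[j]·b[(k-j) mod 5] directly, or use IDFT(DFT(a) · DFT(b)). y[0] = 3×5 + 2×2 + 4×2 + 3×3 + 3×1 = 39; y[1] = 3×1 + 2×5 + 4×2 + 3×2 + 3×3 = 36; y[2] = 3×3 + 2×1 + 4×5 + 3×2 + 3×2 = 43; y[3] = 3×2 + 2×3 + 4×1 + 3×5 + 3×2 = 37; y[4] = 3×2 + 2×2 + 4×3 + 3×1 + 3×5 = 40. Result: [39, 36, 43, 37, 40]

[39, 36, 43, 37, 40]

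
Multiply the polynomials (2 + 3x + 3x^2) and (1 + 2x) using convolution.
Ascending coefficients: a = [2, 3, 3], b = [1, 2]. c[0] = 2×1 = 2; c[1] = 2×2 + 3×1 = 7; c[2] = 3×2 + 3×1 = 9; c[3] = 3×2 = 6. Result coefficients: [2, 7, 9, 6] → 2 + 7x + 9x^2 + 6x^3

2 + 7x + 9x^2 + 6x^3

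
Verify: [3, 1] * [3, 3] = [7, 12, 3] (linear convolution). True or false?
Recompute linear convolution of [3, 1] and [3, 3]: y[0] = 3×3 = 9; y[1] = 3×3 + 1×3 = 12; y[2] = 1×3 = 3 → [9, 12, 3]. Compare to given [7, 12, 3]: they differ at index 0: given 7, correct 9, so answer: No

No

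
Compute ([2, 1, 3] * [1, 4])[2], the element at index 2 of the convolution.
Use y[k] = Σ_i a[i]·b[k-i] at k=2. y[2] = 1×4 + 3×1 = 7

7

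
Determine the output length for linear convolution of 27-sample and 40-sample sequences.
Linear/full convolution length: m + n - 1 = 27 + 40 - 1 = 66

66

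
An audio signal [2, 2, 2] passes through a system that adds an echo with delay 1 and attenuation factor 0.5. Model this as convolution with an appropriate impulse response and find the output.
Direct-path + delayed-attenuated-path model → impulse response h = [1, 0.5] (1 at lag 0, 0.5 at lag 1). Output y[n] = x[n] + 0.5·x[n - 1] (with x[n] = 0 outside 0..2): y[0] = 2 + 0.5×0 = 2; y[1] = 2 + 0.5×2 = 3.0; y[2] = 2 + 0.5×2 = 3.0; y[3] = 0 + 0.5×2 = 1.0. So y = [2, 3.0, 3.0, 1.0]

[2, 3.0, 3.0, 1.0]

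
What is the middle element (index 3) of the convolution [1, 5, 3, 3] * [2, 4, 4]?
Use y[k] = Σ_i a[i]·b[k-i] at k=3. y[3] = 5×4 + 3×4 + 3×2 = 38

38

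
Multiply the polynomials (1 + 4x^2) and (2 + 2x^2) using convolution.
Ascending coefficients: a = [1, 0, 4], b = [2, 0, 2]. c[0] = 1×2 = 2; c[1] = 1×0 + 0×2 = 0; c[2] = 1×2 + 0×0 + 4×2 = 10; c[3] = 0×2 + 4×0 = 0; c[4] = 4×2 = 8. Result coefficients: [2, 0, 10, 0, 8] → 2 + 10x^2 + 8x^4

2 + 10x^2 + 8x^4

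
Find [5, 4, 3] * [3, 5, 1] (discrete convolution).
y[0] = 5×3 = 15; y[1] = 5×5 + 4×3 = 37; y[2] = 5×1 + 4×5 + 3×3 = 34; y[3] = 4×1 + 3×5 = 19; y[4] = 3×1 = 3

[15, 37, 34, 19, 3]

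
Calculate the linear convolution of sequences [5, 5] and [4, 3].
y[0] = 5×4 = 20; y[1] = 5×3 + 5×4 = 35; y[2] = 5×3 = 15

[20, 35, 15]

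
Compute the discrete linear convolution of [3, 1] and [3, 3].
y[0] = 3×3 = 9; y[1] = 3×3 + 1×3 = 12; y[2] = 1×3 = 3

[9, 12, 3]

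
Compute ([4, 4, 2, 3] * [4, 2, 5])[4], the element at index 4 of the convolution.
Use y[k] = Σ_i a[i]·b[k-i] at k=4. y[4] = 2×5 + 3×2 = 16

16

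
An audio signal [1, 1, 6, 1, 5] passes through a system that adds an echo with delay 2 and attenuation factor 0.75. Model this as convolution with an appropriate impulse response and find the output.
Direct-path + delayed-attenuated-path model → impulse response h = [1, 0, 0.75] (1 at lag 0, 0.75 at lag 2). Output y[n] = x[n] + 0.75·x[n - 2] (with x[n] = 0 outside 0..4): y[0] = 1 + 0.75×0 = 1; y[1] = 1 + 0.75×0 = 1; y[2] = 6 + 0.75×1 = 6.75; y[3] = 1 + 0.75×1 = 1.75; y[4] = 5 + 0.75×6 = 9.5; y[5] = 0 + 0.75×1 = 0.75; y[6] = 0 + 0.75×5 = 3.75. So y = [1, 1, 6.75, 1.75, 9.5, 0.75, 3.75]

[1, 1, 6.75, 1.75, 9.5, 0.75, 3.75]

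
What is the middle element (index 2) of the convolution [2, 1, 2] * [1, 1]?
Use y[k] = Σ_i a[i]·b[k-i] at k=2. y[2] = 1×1 + 2×1 = 3

3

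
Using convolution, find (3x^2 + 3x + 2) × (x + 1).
Ascending coefficients: a = [2, 3, 3], b = [1, 1]. c[0] = 2×1 = 2; c[1] = 2×1 + 3×1 = 5; c[2] = 3×1 + 3×1 = 6; c[3] = 3×1 = 3. Result coefficients: [2, 5, 6, 3] → 3x^3 + 6x^2 + 5x + 2

3x^3 + 6x^2 + 5x + 2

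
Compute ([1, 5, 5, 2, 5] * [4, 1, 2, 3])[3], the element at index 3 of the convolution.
Use y[k] = Σ_i a[i]·b[k-i] at k=3. y[3] = 1×3 + 5×2 + 5×1 + 2×4 = 26

26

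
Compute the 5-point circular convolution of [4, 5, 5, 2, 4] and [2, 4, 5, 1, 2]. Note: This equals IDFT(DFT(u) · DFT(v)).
Either evaluate y[k] = Σ_j u[j]·v[(k-j) mod 5] directly, or use IDFT(DFT(u) · DFT(v)). y[0] = 4×2 + 5×2 + 5×1 + 2×5 + 4×4 = 49; y[1] = 4×4 + 5×2 + 5×2 + 2×1 + 4×5 = 58; y[2] = 4×5 + 5×4 + 5×2 + 2×2 + 4×1 = 58; y[3] = 4×1 + 5×5 + 5×4 + 2×2 + 4×2 = 61; y[4] = 4×2 + 5×1 + 5×5 + 2×4 + 4×2 = 54. Result: [49, 58, 58, 61, 54]

[49, 58, 58, 61, 54]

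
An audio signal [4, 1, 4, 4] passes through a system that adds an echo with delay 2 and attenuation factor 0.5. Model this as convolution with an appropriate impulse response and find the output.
Direct-path + delayed-attenuated-path model → impulse response h = [1, 0, 0.5] (1 at lag 0, 0.5 at lag 2). Output y[n] = x[n] + 0.5·x[n - 2] (with x[n] = 0 outside 0..3): y[0] = 4 + 0.5×0 = 4; y[1] = 1 + 0.5×0 = 1; y[2] = 4 + 0.5×4 = 6.0; y[3] = 4 + 0.5×1 = 4.5; y[4] = 0 + 0.5×4 = 2.0; y[5] = 0 + 0.5×4 = 2.0. So y = [4, 1, 6.0, 4.5, 2.0, 2.0]

[4, 1, 6.0, 4.5, 2.0, 2.0]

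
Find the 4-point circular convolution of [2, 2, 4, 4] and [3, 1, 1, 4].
Use y[k] = Σ_j f[j]·g[(k-j) mod 4]. y[0] = 2×3 + 2×4 + 4×1 + 4×1 = 22; y[1] = 2×1 + 2×3 + 4×4 + 4×1 = 28; y[2] = 2×1 + 2×1 + 4×3 + 4×4 = 32; y[3] = 2×4 + 2×1 + 4×1 + 4×3 = 26. Result: [22, 28, 32, 26]

[22, 28, 32, 26]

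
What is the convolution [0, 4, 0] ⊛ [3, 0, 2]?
y[0] = 0×3 = 0; y[1] = 0×0 + 4×3 = 12; y[2] = 0×2 + 4×0 + 0×3 = 0; y[3] = 4×2 + 0×0 = 8; y[4] = 0×2 = 0

[0, 12, 0, 8, 0]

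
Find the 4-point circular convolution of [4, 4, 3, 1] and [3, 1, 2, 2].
Use y[k] = Σ_j a[j]·b[(k-j) mod 4]. y[0] = 4×3 + 4×2 + 3×2 + 1×1 = 27; y[1] = 4×1 + 4×3 + 3×2 + 1×2 = 24; y[2] = 4×2 + 4×1 + 3×3 + 1×2 = 23; y[3] = 4×2 + 4×2 + 3×1 + 1×3 = 22. Result: [27, 24, 23, 22]

[27, 24, 23, 22]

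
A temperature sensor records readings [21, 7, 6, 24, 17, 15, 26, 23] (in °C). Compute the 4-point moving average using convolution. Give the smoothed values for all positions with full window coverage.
4-point moving average kernel = [1, 1, 1, 1]. Apply in 'valid' mode (full window coverage): avg[0] = (21 + 7 + 6 + 24) / 4 = 14.5; avg[1] = (7 + 6 + 24 + 17) / 4 = 13.5; avg[2] = (6 + 24 + 17 + 15) / 4 = 15.5; avg[3] = (24 + 17 + 15 + 26) / 4 = 20.5; avg[4] = (17 + 15 + 26 + 23) / 4 = 20.25. Smoothed values: [14.5, 13.5, 15.5, 20.5, 20.25]

[14.5, 13.5, 15.5, 20.5, 20.25]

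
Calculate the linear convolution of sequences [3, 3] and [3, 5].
y[0] = 3×3 = 9; y[1] = 3×5 + 3×3 = 24; y[2] = 3×5 = 15

[9, 24, 15]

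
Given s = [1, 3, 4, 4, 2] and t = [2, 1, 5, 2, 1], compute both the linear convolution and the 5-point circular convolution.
Linear: y_lin[0] = 1×2 = 2; y_lin[1] = 1×1 + 3×2 = 7; y_lin[2] = 1×5 + 3×1 + 4×2 = 16; y_lin[3] = 1×2 + 3×5 + 4×1 + 4×2 = 29; y_lin[4] = 1×1 + 3×2 + 4×5 + 4×1 + 2×2 = 35; y_lin[5] = 3×1 + 4×2 + 4×5 + 2×1 = 33; y_lin[6] = 4×1 + 4×2 + 2×5 = 22; y_lin[7] = 4×1 + 2×2 = 8; y_lin[8] = 2×1 = 2 → [2, 7, 16, 29, 35, 33, 22, 8, 2]. Circular (length 5): y[0] = 1×2 + 3×1 + 4×2 + 4×5 + 2×1 = 35; y[1] = 1×1 + 3×2 + 4×1 + 4×2 + 2×5 = 29; y[2] = 1×5 + 3×1 + 4×2 + 4×1 + 2×2 = 24; y[3] = 1×2 + 3×5 + 4×1 + 4×2 + 2×1 = 31; y[4] = 1×1 + 3×2 + 4×5 + 4×1 + 2×2 = 35 → [35, 29, 24, 31, 35]

Linear: [2, 7, 16, 29, 35, 33, 22, 8, 2], Circular: [35, 29, 24, 31, 35]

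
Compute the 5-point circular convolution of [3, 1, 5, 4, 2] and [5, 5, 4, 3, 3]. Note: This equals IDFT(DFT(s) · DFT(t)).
Either evaluate y[k] = Σ_j s[j]·t[(k-j) mod 5] directly, or use IDFT(DFT(s) · DFT(t)). y[0] = 3×5 + 1×3 + 5×3 + 4×4 + 2×5 = 59; y[1] = 3×5 + 1×5 + 5×3 + 4×3 + 2×4 = 55; y[2] = 3×4 + 1×5 + 5×5 + 4×3 + 2×3 = 60; y[3] = 3×3 + 1×4 + 5×5 + 4×5 + 2×3 = 64; y[4] = 3×3 + 1×3 + 5×4 + 4×5 + 2×5 = 62. Result: [59, 55, 60, 64, 62]

[59, 55, 60, 64, 62]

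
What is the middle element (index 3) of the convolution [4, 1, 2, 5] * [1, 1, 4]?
Use y[k] = Σ_i a[i]·b[k-i] at k=3. y[3] = 1×4 + 2×1 + 5×1 = 11

11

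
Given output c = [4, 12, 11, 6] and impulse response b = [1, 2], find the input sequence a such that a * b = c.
Deconvolve c=[4, 12, 11, 6] by b=[1, 2]. Since b[0]=1, solve forward: a[0] = c[0] / 1 = 4; a[1] = (c[1] - 4×2) / 1 = 4; a[2] = (c[2] - 4×2) / 1 = 3. So a = [4, 4, 3]. Check by forward convolution: c[0] = 4×1 = 4; c[1] = 4×2 + 4×1 = 12; c[2] = 4×2 + 3×1 = 11; c[3] = 3×2 = 6

[4, 4, 3]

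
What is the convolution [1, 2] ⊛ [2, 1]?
y[0] = 1×2 = 2; y[1] = 1×1 + 2×2 = 5; y[2] = 2×1 = 2

[2, 5, 2]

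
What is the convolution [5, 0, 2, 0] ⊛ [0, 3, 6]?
y[0] = 5×0 = 0; y[1] = 5×3 + 0×0 = 15; y[2] = 5×6 + 0×3 + 2×0 = 30; y[3] = 0×6 + 2×3 + 0×0 = 6; y[4] = 2×6 + 0×3 = 12; y[5] = 0×6 = 0

[0, 15, 30, 6, 12, 0]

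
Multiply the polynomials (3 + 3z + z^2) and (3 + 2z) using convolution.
Ascending coefficients: a = [3, 3, 1], b = [3, 2]. c[0] = 3×3 = 9; c[1] = 3×2 + 3×3 = 15; c[2] = 3×2 + 1×3 = 9; c[3] = 1×2 = 2. Result coefficients: [9, 15, 9, 2] → 9 + 15z + 9z^2 + 2z^3

9 + 15z + 9z^2 + 2z^3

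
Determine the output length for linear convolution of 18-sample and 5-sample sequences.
Linear/full convolution length: m + n - 1 = 18 + 5 - 1 = 22

22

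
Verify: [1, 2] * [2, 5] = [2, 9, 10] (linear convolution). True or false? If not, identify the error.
Recompute linear convolution of [1, 2] and [2, 5]: y[0] = 1×2 = 2; y[1] = 1×5 + 2×2 = 9; y[2] = 2×5 = 10 → [2, 9, 10]. Given [2, 9, 10] matches, so answer: Yes

Yes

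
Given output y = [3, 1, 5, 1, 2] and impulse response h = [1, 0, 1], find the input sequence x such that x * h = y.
Deconvolve y=[3, 1, 5, 1, 2] by h=[1, 0, 1]. Since h[0]=1, solve forward: x[0] = y[0] / 1 = 3; x[1] = (y[1] - 3×0) / 1 = 1; x[2] = (y[2] - 1×0 - 3×1) / 1 = 2. So x = [3, 1, 2]. Check by forward convolution: y[0] = 3×1 = 3; y[1] = 3×0 + 1×1 = 1; y[2] = 3×1 + 1×0 + 2×1 = 5; y[3] = 1×1 + 2×0 = 1; y[4] = 2×1 = 2

[3, 1, 2]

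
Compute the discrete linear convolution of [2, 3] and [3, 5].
y[0] = 2×3 = 6; y[1] = 2×5 + 3×3 = 19; y[2] = 3×5 = 15

[6, 19, 15]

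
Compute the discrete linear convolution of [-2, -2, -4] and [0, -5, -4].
y[0] = -2×0 = 0; y[1] = -2×-5 + -2×0 = 10; y[2] = -2×-4 + -2×-5 + -4×0 = 18; y[3] = -2×-4 + -4×-5 = 28; y[4] = -4×-4 = 16

[0, 10, 18, 28, 16]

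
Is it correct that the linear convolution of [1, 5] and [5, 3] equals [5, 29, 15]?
Recompute linear convolution of [1, 5] and [5, 3]: y[0] = 1×5 = 5; y[1] = 1×3 + 5×5 = 28; y[2] = 5×3 = 15 → [5, 28, 15]. Compare to given [5, 29, 15]: they differ at index 1: given 29, correct 28, so answer: No

No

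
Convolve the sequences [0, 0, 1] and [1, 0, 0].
y[0] = 0×1 = 0; y[1] = 0×0 + 0×1 = 0; y[2] = 0×0 + 0×0 + 1×1 = 1; y[3] = 0×0 + 1×0 = 0; y[4] = 1×0 = 0

[0, 0, 1, 0, 0]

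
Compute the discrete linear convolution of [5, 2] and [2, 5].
y[0] = 5×2 = 10; y[1] = 5×5 + 2×2 = 29; y[2] = 2×5 = 10

[10, 29, 10]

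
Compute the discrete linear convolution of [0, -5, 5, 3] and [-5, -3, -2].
y[0] = 0×-5 = 0; y[1] = 0×-3 + -5×-5 = 25; y[2] = 0×-2 + -5×-3 + 5×-5 = -10; y[3] = -5×-2 + 5×-3 + 3×-5 = -20; y[4] = 5×-2 + 3×-3 = -19; y[5] = 3×-2 = -6

[0, 25, -10, -20, -19, -6]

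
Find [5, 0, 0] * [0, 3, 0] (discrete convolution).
y[0] = 5×0 = 0; y[1] = 5×3 + 0×0 = 15; y[2] = 5×0 + 0×3 + 0×0 = 0; y[3] = 0×0 + 0×3 = 0; y[4] = 0×0 = 0

[0, 15, 0, 0, 0]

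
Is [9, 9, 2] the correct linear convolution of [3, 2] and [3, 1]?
Recompute linear convolution of [3, 2] and [3, 1]: y[0] = 3×3 = 9; y[1] = 3×1 + 2×3 = 9; y[2] = 2×1 = 2 → [9, 9, 2]. Given [9, 9, 2] matches, so answer: Yes

Yes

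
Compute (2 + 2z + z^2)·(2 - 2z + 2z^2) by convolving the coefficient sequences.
Ascending coefficients: a = [2, 2, 1], b = [2, -2, 2]. c[0] = 2×2 = 4; c[1] = 2×-2 + 2×2 = 0; c[2] = 2×2 + 2×-2 + 1×2 = 2; c[3] = 2×2 + 1×-2 = 2; c[4] = 1×2 = 2. Result coefficients: [4, 0, 2, 2, 2] → 4 + 2z^2 + 2z^3 + 2z^4

4 + 2z^2 + 2z^3 + 2z^4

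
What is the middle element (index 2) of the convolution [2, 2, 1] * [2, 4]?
Use y[k] = Σ_i a[i]·b[k-i] at k=2. y[2] = 2×4 + 1×2 = 10

10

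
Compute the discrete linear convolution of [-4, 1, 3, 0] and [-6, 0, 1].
y[0] = -4×-6 = 24; y[1] = -4×0 + 1×-6 = -6; y[2] = -4×1 + 1×0 + 3×-6 = -22; y[3] = 1×1 + 3×0 + 0×-6 = 1; y[4] = 3×1 + 0×0 = 3; y[5] = 0×1 = 0

[24, -6, -22, 1, 3, 0]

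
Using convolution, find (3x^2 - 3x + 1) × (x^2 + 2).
Ascending coefficients: a = [1, -3, 3], b = [2, 0, 1]. c[0] = 1×2 = 2; c[1] = 1×0 + -3×2 = -6; c[2] = 1×1 + -3×0 + 3×2 = 7; c[3] = -3×1 + 3×0 = -3; c[4] = 3×1 = 3. Result coefficients: [2, -6, 7, -3, 3] → 3x^4 - 3x^3 + 7x^2 - 6x + 2

3x^4 - 3x^3 + 7x^2 - 6x + 2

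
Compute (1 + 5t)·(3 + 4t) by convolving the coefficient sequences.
Ascending coefficients: a = [1, 5], b = [3, 4]. c[0] = 1×3 = 3; c[1] = 1×4 + 5×3 = 19; c[2] = 5×4 = 20. Result coefficients: [3, 19, 20] → 3 + 19t + 20t^2

3 + 19t + 20t^2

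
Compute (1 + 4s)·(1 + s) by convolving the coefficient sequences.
Ascending coefficients: a = [1, 4], b = [1, 1]. c[0] = 1×1 = 1; c[1] = 1×1 + 4×1 = 5; c[2] = 4×1 = 4. Result coefficients: [1, 5, 4] → 1 + 5s + 4s^2

1 + 5s + 4s^2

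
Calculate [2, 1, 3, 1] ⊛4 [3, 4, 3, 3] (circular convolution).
Use y[k] = Σ_j a[j]·b[(k-j) mod 4]. y[0] = 2×3 + 1×3 + 3×3 + 1×4 = 22; y[1] = 2×4 + 1×3 + 3×3 + 1×3 = 23; y[2] = 2×3 + 1×4 + 3×3 + 1×3 = 22; y[3] = 2×3 + 1×3 + 3×4 + 1×3 = 24. Result: [22, 23, 22, 24]

[22, 23, 22, 24]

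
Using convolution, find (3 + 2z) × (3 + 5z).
Ascending coefficients: a = [3, 2], b = [3, 5]. c[0] = 3×3 = 9; c[1] = 3×5 + 2×3 = 21; c[2] = 2×5 = 10. Result coefficients: [9, 21, 10] → 9 + 21z + 10z^2

9 + 21z + 10z^2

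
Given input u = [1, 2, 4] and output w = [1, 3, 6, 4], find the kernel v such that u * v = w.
Output length 4 = len(u) + len(v) - 1 ⇒ len(v) = 2. Solve v forward using v[k] = (w[k] - Σ_{i≥1} u[i]·v[k-i]) / u[0]: v[0] = w[0] / u[0] = 1 / 1 = 1; v[1] = (w[1] - 2×1) / u[0] = (3 - 2×1) / 1 = 1. So v = [1, 1]. Forward-check [1, 2, 4] * [1, 1]: w[0] = 1×1 = 1; w[1] = 1×1 + 2×1 = 3; w[2] = 2×1 + 4×1 = 6; w[3] = 4×1 = 4 → [1, 3, 6, 4] ✓

[1, 1]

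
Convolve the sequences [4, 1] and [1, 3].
y[0] = 4×1 = 4; y[1] = 4×3 + 1×1 = 13; y[2] = 1×3 = 3

[4, 13, 3]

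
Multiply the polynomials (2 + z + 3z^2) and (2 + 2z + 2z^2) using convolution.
Ascending coefficients: a = [2, 1, 3], b = [2, 2, 2]. c[0] = 2×2 = 4; c[1] = 2×2 + 1×2 = 6; c[2] = 2×2 + 1×2 + 3×2 = 12; c[3] = 1×2 + 3×2 = 8; c[4] = 3×2 = 6. Result coefficients: [4, 6, 12, 8, 6] → 4 + 6z + 12z^2 + 8z^3 + 6z^4

4 + 6z + 12z^2 + 8z^3 + 6z^4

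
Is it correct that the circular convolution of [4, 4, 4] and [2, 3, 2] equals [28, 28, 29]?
Recompute circular convolution of [4, 4, 4] and [2, 3, 2]: y[0] = 4×2 + 4×2 + 4×3 = 28; y[1] = 4×3 + 4×2 + 4×2 = 28; y[2] = 4×2 + 4×3 + 4×2 = 28 → [28, 28, 28]. Compare to given [28, 28, 29]: they differ at index 2: given 29, correct 28, so answer: No

No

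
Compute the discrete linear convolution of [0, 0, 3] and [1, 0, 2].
y[0] = 0×1 = 0; y[1] = 0×0 + 0×1 = 0; y[2] = 0×2 + 0×0 + 3×1 = 3; y[3] = 0×2 + 3×0 = 0; y[4] = 3×2 = 6

[0, 0, 3, 0, 6]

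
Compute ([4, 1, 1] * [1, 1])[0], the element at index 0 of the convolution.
Use y[k] = Σ_i a[i]·b[k-i] at k=0. y[0] = 4×1 = 4

4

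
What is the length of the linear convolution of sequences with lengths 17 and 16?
Linear/full convolution length: m + n - 1 = 17 + 16 - 1 = 32

32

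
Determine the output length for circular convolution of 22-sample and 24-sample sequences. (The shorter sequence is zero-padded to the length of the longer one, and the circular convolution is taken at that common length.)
Circular convolution (zero-padding the shorter input) has length max(m, n) = max(22, 24) = 24

24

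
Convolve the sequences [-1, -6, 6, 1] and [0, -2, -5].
y[0] = -1×0 = 0; y[1] = -1×-2 + -6×0 = 2; y[2] = -1×-5 + -6×-2 + 6×0 = 17; y[3] = -6×-5 + 6×-2 + 1×0 = 18; y[4] = 6×-5 + 1×-2 = -32; y[5] = 1×-5 = -5

[0, 2, 17, 18, -32, -5]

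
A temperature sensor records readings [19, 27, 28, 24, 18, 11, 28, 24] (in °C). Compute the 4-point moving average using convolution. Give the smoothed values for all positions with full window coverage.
4-point moving average kernel = [1, 1, 1, 1]. Apply in 'valid' mode (full window coverage): avg[0] = (19 + 27 + 28 + 24) / 4 = 24.5; avg[1] = (27 + 28 + 24 + 18) / 4 = 24.25; avg[2] = (28 + 24 + 18 + 11) / 4 = 20.25; avg[3] = (24 + 18 + 11 + 28) / 4 = 20.25; avg[4] = (18 + 11 + 28 + 24) / 4 = 20.25. Smoothed values: [24.5, 24.25, 20.25, 20.25, 20.25]

[24.5, 24.25, 20.25, 20.25, 20.25]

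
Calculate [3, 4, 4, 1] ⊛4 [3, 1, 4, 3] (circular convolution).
Use y[k] = Σ_j x[j]·h[(k-j) mod 4]. y[0] = 3×3 + 4×3 + 4×4 + 1×1 = 38; y[1] = 3×1 + 4×3 + 4×3 + 1×4 = 31; y[2] = 3×4 + 4×1 + 4×3 + 1×3 = 31; y[3] = 3×3 + 4×4 + 4×1 + 1×3 = 32. Result: [38, 31, 31, 32]

[38, 31, 31, 32]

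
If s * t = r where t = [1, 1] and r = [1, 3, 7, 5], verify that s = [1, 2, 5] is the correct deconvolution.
Forward-compute [1, 2, 5] * [1, 1]: r[0] = 1×1 = 1; r[1] = 1×1 + 2×1 = 3; r[2] = 2×1 + 5×1 = 7; r[3] = 5×1 = 5 → [1, 3, 7, 5]. Matches given r = [1, 3, 7, 5], so verified.

Verified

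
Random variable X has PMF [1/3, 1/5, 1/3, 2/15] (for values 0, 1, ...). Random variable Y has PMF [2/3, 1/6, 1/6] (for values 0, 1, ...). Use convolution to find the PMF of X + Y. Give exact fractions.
P(X+Y=k) = Σ_i P(X=i)·P(Y=k-i) — a convolution of [1/3, 1/5, 1/3, 2/15] and [2/3, 1/6, 1/6]. P(X+Y=0) = (1/3)×(2/3) = 2/9; P(X+Y=1) = (1/3)×(1/6) + (1/5)×(2/3) = 1/18 + 2/15 = 17/90; P(X+Y=2) = (1/3)×(1/6) + (1/5)×(1/6) + (1/3)×(2/3) = 1/18 + 1/30 + 2/9 = 14/45; P(X+Y=3) = (1/5)×(1/6) + (1/3)×(1/6) + (2/15)×(2/3) = 1/30 + 1/18 + 4/45 = 8/45; P(X+Y=4) = (1/3)×(1/6) + (2/15)×(1/6) = 1/18 + 1/45 = 7/90; P(X+Y=5) = (2/15)×(1/6) = 1/45. PMF: [2/9, 17/90, 14/45, 8/45, 7/90, 1/45] (sums to 1 ✓)

[2/9, 17/90, 14/45, 8/45, 7/90, 1/45]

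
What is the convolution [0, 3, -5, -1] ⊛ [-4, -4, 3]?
y[0] = 0×-4 = 0; y[1] = 0×-4 + 3×-4 = -12; y[2] = 0×3 + 3×-4 + -5×-4 = 8; y[3] = 3×3 + -5×-4 + -1×-4 = 33; y[4] = -5×3 + -1×-4 = -11; y[5] = -1×3 = -3

[0, -12, 8, 33, -11, -3]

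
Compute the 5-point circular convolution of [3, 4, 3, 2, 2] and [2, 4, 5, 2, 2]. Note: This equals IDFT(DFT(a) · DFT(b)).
Either evaluate y[k] = Σ_j a[j]·b[(k-j) mod 5] directly, or use IDFT(DFT(a) · DFT(b)). y[0] = 3×2 + 4×2 + 3×2 + 2×5 + 2×4 = 38; y[1] = 3×4 + 4×2 + 3×2 + 2×2 + 2×5 = 40; y[2] = 3×5 + 4×4 + 3×2 + 2×2 + 2×2 = 45; y[3] = 3×2 + 4×5 + 3×4 + 2×2 + 2×2 = 46; y[4] = 3×2 + 4×2 + 3×5 + 2×4 + 2×2 = 41. Result: [38, 40, 45, 46, 41]

[38, 40, 45, 46, 41]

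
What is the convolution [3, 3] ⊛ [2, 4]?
y[0] = 3×2 = 6; y[1] = 3×4 + 3×2 = 18; y[2] = 3×4 = 12

[6, 18, 12]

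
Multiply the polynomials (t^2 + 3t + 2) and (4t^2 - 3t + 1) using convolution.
Ascending coefficients: a = [2, 3, 1], b = [1, -3, 4]. c[0] = 2×1 = 2; c[1] = 2×-3 + 3×1 = -3; c[2] = 2×4 + 3×-3 + 1×1 = 0; c[3] = 3×4 + 1×-3 = 9; c[4] = 1×4 = 4. Result coefficients: [2, -3, 0, 9, 4] → 4t^4 + 9t^3 - 3t + 2

4t^4 + 9t^3 - 3t + 2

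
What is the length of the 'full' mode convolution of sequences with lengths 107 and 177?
Linear/full convolution length: m + n - 1 = 107 + 177 - 1 = 283

283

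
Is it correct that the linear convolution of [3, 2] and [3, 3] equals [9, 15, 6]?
Recompute linear convolution of [3, 2] and [3, 3]: y[0] = 3×3 = 9; y[1] = 3×3 + 2×3 = 15; y[2] = 2×3 = 6 → [9, 15, 6]. Given [9, 15, 6] matches, so answer: Yes

Yes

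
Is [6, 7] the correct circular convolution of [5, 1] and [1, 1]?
Recompute circular convolution of [5, 1] and [1, 1]: y[0] = 5×1 + 1×1 = 6; y[1] = 5×1 + 1×1 = 6 → [6, 6]. Compare to given [6, 7]: they differ at index 1: given 7, correct 6, so answer: No

No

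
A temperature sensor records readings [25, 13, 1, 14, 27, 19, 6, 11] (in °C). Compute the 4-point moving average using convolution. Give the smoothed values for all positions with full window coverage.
4-point moving average kernel = [1, 1, 1, 1]. Apply in 'valid' mode (full window coverage): avg[0] = (25 + 13 + 1 + 14) / 4 = 13.25; avg[1] = (13 + 1 + 14 + 27) / 4 = 13.75; avg[2] = (1 + 14 + 27 + 19) / 4 = 15.25; avg[3] = (14 + 27 + 19 + 6) / 4 = 16.5; avg[4] = (27 + 19 + 6 + 11) / 4 = 15.75. Smoothed values: [13.25, 13.75, 15.25, 16.5, 15.75]

[13.25, 13.75, 15.25, 16.5, 15.75]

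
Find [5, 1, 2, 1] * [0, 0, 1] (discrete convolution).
y[0] = 5×0 = 0; y[1] = 5×0 + 1×0 = 0; y[2] = 5×1 + 1×0 + 2×0 = 5; y[3] = 1×1 + 2×0 + 1×0 = 1; y[4] = 2×1 + 1×0 = 2; y[5] = 1×1 = 1

[0, 0, 5, 1, 2, 1]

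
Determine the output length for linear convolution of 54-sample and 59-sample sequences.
Linear/full convolution length: m + n - 1 = 54 + 59 - 1 = 112

112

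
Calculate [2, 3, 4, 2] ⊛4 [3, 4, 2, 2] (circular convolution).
Use y[k] = Σ_j a[j]·b[(k-j) mod 4]. y[0] = 2×3 + 3×2 + 4×2 + 2×4 = 28; y[1] = 2×4 + 3×3 + 4×2 + 2×2 = 29; y[2] = 2×2 + 3×4 + 4×3 + 2×2 = 32; y[3] = 2×2 + 3×2 + 4×4 + 2×3 = 32. Result: [28, 29, 32, 32]

[28, 29, 32, 32]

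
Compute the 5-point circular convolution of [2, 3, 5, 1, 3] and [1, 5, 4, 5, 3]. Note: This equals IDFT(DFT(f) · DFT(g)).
Either evaluate y[k] = Σ_j f[j]·g[(k-j) mod 5] directly, or use IDFT(DFT(f) · DFT(g)). y[0] = 2×1 + 3×3 + 5×5 + 1×4 + 3×5 = 55; y[1] = 2×5 + 3×1 + 5×3 + 1×5 + 3×4 = 45; y[2] = 2×4 + 3×5 + 5×1 + 1×3 + 3×5 = 46; y[3] = 2×5 + 3×4 + 5×5 + 1×1 + 3×3 = 57; y[4] = 2×3 + 3×5 + 5×4 + 1×5 + 3×1 = 49. Result: [55, 45, 46, 57, 49]

[55, 45, 46, 57, 49]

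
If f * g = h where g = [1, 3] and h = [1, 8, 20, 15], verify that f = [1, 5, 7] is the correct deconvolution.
Forward-compute [1, 5, 7] * [1, 3]: h[0] = 1×1 = 1; h[1] = 1×3 + 5×1 = 8; h[2] = 5×3 + 7×1 = 22; h[3] = 7×3 = 21 → [1, 8, 22, 21]. Does not match given h = [1, 8, 20, 15].

Not verified. [1, 5, 7] * [1, 3] = [1, 8, 22, 21], which differs from [1, 8, 20, 15] at index 2.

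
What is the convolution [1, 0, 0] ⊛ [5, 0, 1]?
y[0] = 1×5 = 5; y[1] = 1×0 + 0×5 = 0; y[2] = 1×1 + 0×0 + 0×5 = 1; y[3] = 0×1 + 0×0 = 0; y[4] = 0×1 = 0

[5, 0, 1, 0, 0]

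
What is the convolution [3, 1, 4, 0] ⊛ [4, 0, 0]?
y[0] = 3×4 = 12; y[1] = 3×0 + 1×4 = 4; y[2] = 3×0 + 1×0 + 4×4 = 16; y[3] = 1×0 + 4×0 + 0×4 = 0; y[4] = 4×0 + 0×0 = 0; y[5] = 0×0 = 0

[12, 4, 16, 0, 0, 0]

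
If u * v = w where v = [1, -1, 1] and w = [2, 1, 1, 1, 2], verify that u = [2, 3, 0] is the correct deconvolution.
Forward-compute [2, 3, 0] * [1, -1, 1]: w[0] = 2×1 = 2; w[1] = 2×-1 + 3×1 = 1; w[2] = 2×1 + 3×-1 + 0×1 = -1; w[3] = 3×1 + 0×-1 = 3; w[4] = 0×1 = 0 → [2, 1, -1, 3, 0]. Does not match given w = [2, 1, 1, 1, 2].

Not verified. [2, 3, 0] * [1, -1, 1] = [2, 1, -1, 3, 0], which differs from [2, 1, 1, 1, 2] at index 2.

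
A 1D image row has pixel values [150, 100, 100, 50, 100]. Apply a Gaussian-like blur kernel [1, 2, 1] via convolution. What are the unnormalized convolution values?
Convolve image row [150, 100, 100, 50, 100] with kernel [1, 2, 1]: y[0] = 150×1 = 150; y[1] = 150×2 + 100×1 = 400; y[2] = 150×1 + 100×2 + 100×1 = 450; y[3] = 100×1 + 100×2 + 50×1 = 350; y[4] = 100×1 + 50×2 + 100×1 = 300; y[5] = 50×1 + 100×2 = 250; y[6] = 100×1 = 100 → [150, 400, 450, 350, 300, 250, 100]. Normalization factor = sum(kernel) = 4.

[150, 400, 450, 350, 300, 250, 100]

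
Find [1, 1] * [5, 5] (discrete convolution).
y[0] = 1×5 = 5; y[1] = 1×5 + 1×5 = 10; y[2] = 1×5 = 5

[5, 10, 5]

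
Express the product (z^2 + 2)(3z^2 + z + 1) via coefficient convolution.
Ascending coefficients: a = [2, 0, 1], b = [1, 1, 3]. c[0] = 2×1 = 2; c[1] = 2×1 + 0×1 = 2; c[2] = 2×3 + 0×1 + 1×1 = 7; c[3] = 0×3 + 1×1 = 1; c[4] = 1×3 = 3. Result coefficients: [2, 2, 7, 1, 3] → 3z^4 + z^3 + 7z^2 + 2z + 2

3z^4 + z^3 + 7z^2 + 2z + 2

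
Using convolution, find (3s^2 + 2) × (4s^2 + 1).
Ascending coefficients: a = [2, 0, 3], b = [1, 0, 4]. c[0] = 2×1 = 2; c[1] = 2×0 + 0×1 = 0; c[2] = 2×4 + 0×0 + 3×1 = 11; c[3] = 0×4 + 3×0 = 0; c[4] = 3×4 = 12. Result coefficients: [2, 0, 11, 0, 12] → 12s^4 + 11s^2 + 2

12s^4 + 11s^2 + 2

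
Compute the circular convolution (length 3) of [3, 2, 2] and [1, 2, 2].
Use y[k] = Σ_j f[j]·g[(k-j) mod 3]. y[0] = 3×1 + 2×2 + 2×2 = 11; y[1] = 3×2 + 2×1 + 2×2 = 12; y[2] = 3×2 + 2×2 + 2×1 = 12. Result: [11, 12, 12]

[11, 12, 12]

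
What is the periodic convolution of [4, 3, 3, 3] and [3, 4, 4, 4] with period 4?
Use y[k] = Σ_j u[j]·v[(k-j) mod 4]. y[0] = 4×3 + 3×4 + 3×4 + 3×4 = 48; y[1] = 4×4 + 3×3 + 3×4 + 3×4 = 49; y[2] = 4×4 + 3×4 + 3×3 + 3×4 = 49; y[3] = 4×4 + 3×4 + 3×4 + 3×3 = 49. Result: [48, 49, 49, 49]

[48, 49, 49, 49]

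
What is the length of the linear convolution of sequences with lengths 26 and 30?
Linear/full convolution length: m + n - 1 = 26 + 30 - 1 = 55

55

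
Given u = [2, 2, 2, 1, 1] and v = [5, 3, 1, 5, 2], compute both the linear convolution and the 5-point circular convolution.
Linear: y_lin[0] = 2×5 = 10; y_lin[1] = 2×3 + 2×5 = 16; y_lin[2] = 2×1 + 2×3 + 2×5 = 18; y_lin[3] = 2×5 + 2×1 + 2×3 + 1×5 = 23; y_lin[4] = 2×2 + 2×5 + 2×1 + 1×3 + 1×5 = 24; y_lin[5] = 2×2 + 2×5 + 1×1 + 1×3 = 18; y_lin[6] = 2×2 + 1×5 + 1×1 = 10; y_lin[7] = 1×2 + 1×5 = 7; y_lin[8] = 1×2 = 2 → [10, 16, 18, 23, 24, 18, 10, 7, 2]. Circular (length 5): y[0] = 2×5 + 2×2 + 2×5 + 1×1 + 1×3 = 28; y[1] = 2×3 + 2×5 + 2×2 + 1×5 + 1×1 = 26; y[2] = 2×1 + 2×3 + 2×5 + 1×2 + 1×5 = 25; y[3] = 2×5 + 2×1 + 2×3 + 1×5 + 1×2 = 25; y[4] = 2×2 + 2×5 + 2×1 + 1×3 + 1×5 = 24 → [28, 26, 25, 25, 24]

Linear: [10, 16, 18, 23, 24, 18, 10, 7, 2], Circular: [28, 26, 25, 25, 24]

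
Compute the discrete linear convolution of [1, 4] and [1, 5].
y[0] = 1×1 = 1; y[1] = 1×5 + 4×1 = 9; y[2] = 4×5 = 20

[1, 9, 20]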